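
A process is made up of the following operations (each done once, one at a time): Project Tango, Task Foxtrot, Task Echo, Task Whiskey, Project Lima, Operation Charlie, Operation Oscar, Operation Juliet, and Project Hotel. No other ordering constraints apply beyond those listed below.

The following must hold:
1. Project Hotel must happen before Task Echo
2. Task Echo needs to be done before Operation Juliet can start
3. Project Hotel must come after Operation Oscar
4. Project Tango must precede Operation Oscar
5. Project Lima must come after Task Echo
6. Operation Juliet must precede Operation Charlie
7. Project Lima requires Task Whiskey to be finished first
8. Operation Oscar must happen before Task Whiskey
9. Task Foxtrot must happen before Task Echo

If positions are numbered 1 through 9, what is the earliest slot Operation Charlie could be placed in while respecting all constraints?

The operations that are forced before Operation Charlie, directly or transitively, are Project Tango, Task Foxtrot, Task Echo, Operation Oscar, Operation Juliet, Project Hotel. That's 6 operations.
So at minimum 6 operations come before Operation Charlie, putting Operation Charlie no earlier than position 7. That position is achievable by scheduling exactly those predecessors first.

7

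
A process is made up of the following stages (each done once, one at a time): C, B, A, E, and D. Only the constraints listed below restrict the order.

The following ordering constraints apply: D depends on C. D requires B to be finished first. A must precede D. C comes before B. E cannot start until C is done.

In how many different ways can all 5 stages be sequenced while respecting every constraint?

11

2 stages have no prerequisites (C, A), so any of them could come first.
Systematically extending each partial ordering one stage at a time and counting, there are 11 complete orderings.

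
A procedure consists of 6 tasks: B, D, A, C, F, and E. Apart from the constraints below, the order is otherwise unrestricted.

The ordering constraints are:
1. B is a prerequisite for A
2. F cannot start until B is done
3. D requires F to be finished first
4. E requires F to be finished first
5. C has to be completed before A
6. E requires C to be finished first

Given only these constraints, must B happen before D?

Chaining the stated constraints: B → F → D.
So B must precede D in any valid ordering.

Yes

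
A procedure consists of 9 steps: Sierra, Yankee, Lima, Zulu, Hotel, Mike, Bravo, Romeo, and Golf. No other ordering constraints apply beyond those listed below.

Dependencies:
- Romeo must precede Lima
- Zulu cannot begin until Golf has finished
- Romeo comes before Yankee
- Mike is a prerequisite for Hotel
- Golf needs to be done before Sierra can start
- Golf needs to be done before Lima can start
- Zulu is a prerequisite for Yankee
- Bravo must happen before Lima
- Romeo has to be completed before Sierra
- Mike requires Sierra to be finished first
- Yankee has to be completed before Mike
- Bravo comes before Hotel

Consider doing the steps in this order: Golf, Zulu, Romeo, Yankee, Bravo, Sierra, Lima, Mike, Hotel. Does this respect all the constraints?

Going through the constraints one by one, each required predecessor appears earlier in the sequence than its dependent — e.g. Golf (position 1) is before Lima (position 7), as required.

Yes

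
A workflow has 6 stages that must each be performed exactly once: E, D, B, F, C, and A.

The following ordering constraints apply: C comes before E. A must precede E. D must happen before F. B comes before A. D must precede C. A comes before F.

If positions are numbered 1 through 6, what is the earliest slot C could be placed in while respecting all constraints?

The only stage forced before C (directly or transitively) is D.
With 1 mandatory predecessor, the earliest C can sit is position 1+1 = 2, and placing just that one first achieves it.

2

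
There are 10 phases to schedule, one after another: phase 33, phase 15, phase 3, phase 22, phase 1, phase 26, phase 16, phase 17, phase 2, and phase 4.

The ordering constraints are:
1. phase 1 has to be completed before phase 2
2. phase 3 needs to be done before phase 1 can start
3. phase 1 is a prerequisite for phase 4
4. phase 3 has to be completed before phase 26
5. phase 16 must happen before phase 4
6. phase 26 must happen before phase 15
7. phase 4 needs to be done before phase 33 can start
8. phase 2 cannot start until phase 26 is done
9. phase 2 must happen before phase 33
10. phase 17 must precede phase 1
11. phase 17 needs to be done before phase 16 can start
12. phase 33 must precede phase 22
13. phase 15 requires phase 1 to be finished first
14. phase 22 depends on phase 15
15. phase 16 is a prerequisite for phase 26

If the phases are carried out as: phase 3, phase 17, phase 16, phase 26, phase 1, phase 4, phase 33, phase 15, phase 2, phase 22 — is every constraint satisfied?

No

Here phase 2 comes after phase 33.
But one of the constraints requires phase 2 before phase 33, so this ordering violates it.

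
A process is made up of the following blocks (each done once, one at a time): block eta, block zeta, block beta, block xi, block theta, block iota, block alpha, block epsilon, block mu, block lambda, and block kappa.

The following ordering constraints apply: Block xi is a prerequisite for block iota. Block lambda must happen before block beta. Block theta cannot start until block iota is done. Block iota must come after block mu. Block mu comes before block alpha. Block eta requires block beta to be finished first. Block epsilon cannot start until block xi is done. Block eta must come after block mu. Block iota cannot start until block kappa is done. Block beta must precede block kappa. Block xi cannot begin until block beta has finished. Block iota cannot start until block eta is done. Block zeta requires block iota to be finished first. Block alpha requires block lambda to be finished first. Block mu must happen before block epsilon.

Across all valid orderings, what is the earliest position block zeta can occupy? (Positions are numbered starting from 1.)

8

The blocks that are forced before block zeta, directly or transitively, are block eta, block beta, block xi, block iota, block mu, block lambda, block kappa. That's 7 blocks.
So at minimum 7 blocks come before block zeta, putting block zeta no earlier than position 8. That position is achievable by scheduling exactly those predecessors first.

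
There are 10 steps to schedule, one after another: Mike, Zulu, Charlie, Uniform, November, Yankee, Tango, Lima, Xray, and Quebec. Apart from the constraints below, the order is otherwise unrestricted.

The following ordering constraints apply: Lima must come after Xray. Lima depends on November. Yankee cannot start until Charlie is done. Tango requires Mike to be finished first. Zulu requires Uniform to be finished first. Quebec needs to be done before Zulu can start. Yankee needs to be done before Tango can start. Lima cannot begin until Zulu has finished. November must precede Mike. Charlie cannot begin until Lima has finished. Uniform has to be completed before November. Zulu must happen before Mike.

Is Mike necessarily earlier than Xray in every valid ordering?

Mike and Xray are not related by any chain of constraints.
So Mike can come before Xray or after — it is not forced.

No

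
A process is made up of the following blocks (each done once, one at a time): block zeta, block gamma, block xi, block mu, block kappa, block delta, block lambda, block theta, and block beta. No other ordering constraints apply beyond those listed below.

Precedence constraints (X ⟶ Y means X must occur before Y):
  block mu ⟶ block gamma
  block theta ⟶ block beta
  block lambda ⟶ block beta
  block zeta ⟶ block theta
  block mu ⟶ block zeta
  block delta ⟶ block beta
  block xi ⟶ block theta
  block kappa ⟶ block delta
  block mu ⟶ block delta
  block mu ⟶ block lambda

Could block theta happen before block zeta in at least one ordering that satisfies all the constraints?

Following block zeta → block theta, block zeta must precede block theta in every valid ordering.
Hence block theta can never be scheduled before block zeta.

No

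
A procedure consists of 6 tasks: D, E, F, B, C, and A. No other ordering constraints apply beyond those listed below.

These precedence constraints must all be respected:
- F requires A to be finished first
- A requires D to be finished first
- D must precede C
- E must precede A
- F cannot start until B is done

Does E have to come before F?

Yes

There is a constraint chain E → A → F.
Hence E necessarily comes before F.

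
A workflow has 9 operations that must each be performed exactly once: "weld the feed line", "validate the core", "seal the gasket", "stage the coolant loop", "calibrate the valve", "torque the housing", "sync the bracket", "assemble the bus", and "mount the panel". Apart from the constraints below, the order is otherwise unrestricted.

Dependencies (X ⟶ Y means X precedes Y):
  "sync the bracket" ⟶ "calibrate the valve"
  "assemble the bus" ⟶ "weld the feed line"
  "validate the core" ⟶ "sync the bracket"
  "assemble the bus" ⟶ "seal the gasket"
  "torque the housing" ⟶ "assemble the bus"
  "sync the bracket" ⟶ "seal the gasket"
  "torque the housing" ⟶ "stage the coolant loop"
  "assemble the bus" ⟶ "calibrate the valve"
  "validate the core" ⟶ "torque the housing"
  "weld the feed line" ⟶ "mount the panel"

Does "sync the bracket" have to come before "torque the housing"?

No

No chain of constraints connects "sync the bracket" to "torque the housing" in either direction.
So "sync the bracket" can come before "torque the housing" or after — it is not forced.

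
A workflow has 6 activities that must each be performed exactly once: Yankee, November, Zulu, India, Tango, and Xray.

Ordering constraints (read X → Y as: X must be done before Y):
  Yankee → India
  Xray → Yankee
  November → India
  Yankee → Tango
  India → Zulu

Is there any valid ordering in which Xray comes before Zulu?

Yes

The constraints force Xray before Zulu, so yes — every valid ordering has Xray earlier.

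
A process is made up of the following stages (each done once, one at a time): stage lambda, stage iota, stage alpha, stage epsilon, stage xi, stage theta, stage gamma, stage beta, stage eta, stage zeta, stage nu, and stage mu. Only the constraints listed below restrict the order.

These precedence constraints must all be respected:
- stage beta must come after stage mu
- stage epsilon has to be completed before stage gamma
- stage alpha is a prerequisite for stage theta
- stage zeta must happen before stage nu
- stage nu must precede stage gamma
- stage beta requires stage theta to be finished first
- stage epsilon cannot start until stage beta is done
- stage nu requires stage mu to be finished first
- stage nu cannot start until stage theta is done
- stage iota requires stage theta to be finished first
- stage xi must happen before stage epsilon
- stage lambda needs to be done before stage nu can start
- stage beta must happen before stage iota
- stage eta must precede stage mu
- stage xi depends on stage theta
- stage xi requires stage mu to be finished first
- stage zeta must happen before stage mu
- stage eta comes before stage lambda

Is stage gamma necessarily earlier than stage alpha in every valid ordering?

No

In fact the dependencies run the other way: stage alpha → stage theta → stage nu → stage gamma.
So stage gamma never precedes stage alpha.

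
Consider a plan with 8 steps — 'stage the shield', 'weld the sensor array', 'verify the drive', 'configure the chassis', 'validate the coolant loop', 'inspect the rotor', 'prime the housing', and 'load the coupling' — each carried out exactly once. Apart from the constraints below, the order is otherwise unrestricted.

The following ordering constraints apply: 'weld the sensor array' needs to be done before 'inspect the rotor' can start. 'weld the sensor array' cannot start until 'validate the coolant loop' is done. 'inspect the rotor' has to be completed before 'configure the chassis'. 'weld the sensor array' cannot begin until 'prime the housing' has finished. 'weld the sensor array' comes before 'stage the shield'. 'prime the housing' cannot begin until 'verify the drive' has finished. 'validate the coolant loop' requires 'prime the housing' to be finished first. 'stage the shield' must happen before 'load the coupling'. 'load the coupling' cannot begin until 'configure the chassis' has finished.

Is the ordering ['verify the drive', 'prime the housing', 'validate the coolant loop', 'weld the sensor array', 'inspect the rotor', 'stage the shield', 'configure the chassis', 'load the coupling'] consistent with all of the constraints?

Every stated constraint is respected: 'inspect the rotor' sits at position 5, ahead of 'configure the chassis' at position 7, and each of the other listed pairs likewise has the predecessor earlier in the sequence.

Yes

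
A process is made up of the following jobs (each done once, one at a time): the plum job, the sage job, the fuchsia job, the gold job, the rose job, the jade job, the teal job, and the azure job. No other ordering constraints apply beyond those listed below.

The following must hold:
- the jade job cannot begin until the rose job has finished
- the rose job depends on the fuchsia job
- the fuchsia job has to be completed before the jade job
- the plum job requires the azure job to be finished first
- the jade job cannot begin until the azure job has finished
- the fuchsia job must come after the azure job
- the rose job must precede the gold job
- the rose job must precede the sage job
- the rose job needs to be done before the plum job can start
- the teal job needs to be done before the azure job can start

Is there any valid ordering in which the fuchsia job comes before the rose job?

Every valid ordering already has the fuchsia job before the rose job (the constraints require it), so in particular at least one does.

Yes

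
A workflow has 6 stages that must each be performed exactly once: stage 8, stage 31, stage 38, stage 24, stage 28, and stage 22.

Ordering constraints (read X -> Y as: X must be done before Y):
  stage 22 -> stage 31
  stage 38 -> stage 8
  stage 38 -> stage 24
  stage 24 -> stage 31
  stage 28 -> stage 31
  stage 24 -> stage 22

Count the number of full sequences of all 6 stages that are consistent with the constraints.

The stages with no prerequisites are stage 38, stage 28; any of them can be placed first.
Enumerating by repeatedly choosing an available stage (one whose prerequisites are all placed) gives 19 distinct complete orderings.

19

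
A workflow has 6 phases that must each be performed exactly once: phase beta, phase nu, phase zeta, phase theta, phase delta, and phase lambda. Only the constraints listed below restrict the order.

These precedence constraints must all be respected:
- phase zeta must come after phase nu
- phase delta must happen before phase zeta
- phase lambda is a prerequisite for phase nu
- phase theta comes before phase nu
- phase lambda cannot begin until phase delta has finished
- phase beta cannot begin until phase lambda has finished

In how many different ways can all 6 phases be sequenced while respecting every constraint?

The phases with no prerequisites are phase theta, phase delta; any of them can be placed first.
Systematically extending each partial ordering one phase at a time and counting, there are 10 complete orderings.

10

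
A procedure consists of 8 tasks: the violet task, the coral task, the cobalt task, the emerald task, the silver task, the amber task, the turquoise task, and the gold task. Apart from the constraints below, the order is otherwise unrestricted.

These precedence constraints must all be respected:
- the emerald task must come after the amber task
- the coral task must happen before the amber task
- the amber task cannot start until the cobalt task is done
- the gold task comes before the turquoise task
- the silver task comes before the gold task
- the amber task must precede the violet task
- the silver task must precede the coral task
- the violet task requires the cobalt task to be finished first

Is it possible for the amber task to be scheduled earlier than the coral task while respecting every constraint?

No

There is a dependency chain the coral task → the amber task, so the amber task always comes after the coral task.
So no valid ordering can have the amber task before the coral task.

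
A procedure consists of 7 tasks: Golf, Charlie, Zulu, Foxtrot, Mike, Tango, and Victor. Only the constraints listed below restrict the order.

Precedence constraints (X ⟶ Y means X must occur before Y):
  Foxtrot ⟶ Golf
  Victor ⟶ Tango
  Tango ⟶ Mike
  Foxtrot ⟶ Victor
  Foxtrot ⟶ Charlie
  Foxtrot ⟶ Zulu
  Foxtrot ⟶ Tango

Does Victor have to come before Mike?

Yes

Chaining the stated constraints: Victor → Tango → Mike.
That forces Victor before Mike in every valid schedule.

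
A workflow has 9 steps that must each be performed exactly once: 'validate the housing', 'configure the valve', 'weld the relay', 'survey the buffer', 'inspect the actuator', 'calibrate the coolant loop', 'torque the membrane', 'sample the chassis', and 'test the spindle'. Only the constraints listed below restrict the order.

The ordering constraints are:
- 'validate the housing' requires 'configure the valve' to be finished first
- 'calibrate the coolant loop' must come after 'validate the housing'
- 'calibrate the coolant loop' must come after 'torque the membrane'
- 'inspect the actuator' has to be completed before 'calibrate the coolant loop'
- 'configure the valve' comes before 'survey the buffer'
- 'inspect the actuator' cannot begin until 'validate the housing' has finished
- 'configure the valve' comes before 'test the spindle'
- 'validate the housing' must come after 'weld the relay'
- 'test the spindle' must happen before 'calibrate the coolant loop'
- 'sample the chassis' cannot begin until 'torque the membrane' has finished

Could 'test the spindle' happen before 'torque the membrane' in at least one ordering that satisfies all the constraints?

Nothing in the constraints forces 'torque the membrane' before 'test the spindle' — there is no chain from 'torque the membrane' to 'test the spindle'.
So a valid ordering placing 'test the spindle' earlier than 'torque the membrane' exists.

Yes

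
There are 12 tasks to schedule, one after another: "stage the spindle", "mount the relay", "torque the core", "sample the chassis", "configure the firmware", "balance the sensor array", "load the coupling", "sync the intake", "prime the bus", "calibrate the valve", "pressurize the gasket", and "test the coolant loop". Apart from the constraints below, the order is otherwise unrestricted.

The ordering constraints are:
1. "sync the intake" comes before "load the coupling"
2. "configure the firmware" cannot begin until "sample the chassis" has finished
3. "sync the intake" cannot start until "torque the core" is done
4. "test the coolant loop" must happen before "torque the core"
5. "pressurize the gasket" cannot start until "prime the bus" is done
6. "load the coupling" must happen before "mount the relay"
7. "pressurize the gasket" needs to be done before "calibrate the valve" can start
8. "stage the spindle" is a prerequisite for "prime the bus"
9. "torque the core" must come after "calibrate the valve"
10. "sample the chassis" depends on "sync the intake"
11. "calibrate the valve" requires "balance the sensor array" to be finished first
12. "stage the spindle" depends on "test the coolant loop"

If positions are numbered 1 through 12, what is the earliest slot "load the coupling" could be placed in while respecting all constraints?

9

Every task that must precede "load the coupling" has to come before it. Tracing all chains that end at "load the coupling", those tasks are: "stage the spindle", "torque the core", "balance the sensor array", "sync the intake", "prime the bus", "calibrate the valve", "pressurize the gasket", "test the coolant loop" — 8 in total.
With 8 mandatory predecessors, the earliest "load the coupling" can sit is position 8+1 = 9, and placing just those 8 first achieves it.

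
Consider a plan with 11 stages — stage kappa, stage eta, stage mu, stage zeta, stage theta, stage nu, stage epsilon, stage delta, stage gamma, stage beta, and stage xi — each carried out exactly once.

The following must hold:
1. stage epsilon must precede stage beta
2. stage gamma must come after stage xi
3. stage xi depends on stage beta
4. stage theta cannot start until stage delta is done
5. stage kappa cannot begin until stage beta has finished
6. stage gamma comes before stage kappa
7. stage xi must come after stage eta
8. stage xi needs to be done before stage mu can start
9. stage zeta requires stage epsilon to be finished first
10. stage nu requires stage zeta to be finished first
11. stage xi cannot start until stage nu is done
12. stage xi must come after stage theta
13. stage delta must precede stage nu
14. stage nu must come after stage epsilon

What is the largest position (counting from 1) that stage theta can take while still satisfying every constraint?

The stages that are forced after stage theta, directly or by a chain of constraints, are stage kappa, stage mu, stage gamma, stage xi. That's 4 stages.
With 4 mandatory successors out of 11 stages total, the latest slot for stage theta is 11−4 = 7, and it's reachable by doing all non-successors before stage theta.

7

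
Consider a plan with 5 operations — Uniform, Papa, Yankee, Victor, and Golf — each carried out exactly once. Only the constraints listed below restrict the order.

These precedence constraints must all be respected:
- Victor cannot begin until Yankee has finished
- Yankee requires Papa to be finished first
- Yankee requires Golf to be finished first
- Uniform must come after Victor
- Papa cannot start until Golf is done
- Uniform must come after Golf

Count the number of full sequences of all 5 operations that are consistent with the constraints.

1

Golf is the only operation with nothing required before it, so every ordering starts there.
Continuing from there, at each step only one operation has all its prerequisites placed, so the ordering is fully determined — there is exactly 1.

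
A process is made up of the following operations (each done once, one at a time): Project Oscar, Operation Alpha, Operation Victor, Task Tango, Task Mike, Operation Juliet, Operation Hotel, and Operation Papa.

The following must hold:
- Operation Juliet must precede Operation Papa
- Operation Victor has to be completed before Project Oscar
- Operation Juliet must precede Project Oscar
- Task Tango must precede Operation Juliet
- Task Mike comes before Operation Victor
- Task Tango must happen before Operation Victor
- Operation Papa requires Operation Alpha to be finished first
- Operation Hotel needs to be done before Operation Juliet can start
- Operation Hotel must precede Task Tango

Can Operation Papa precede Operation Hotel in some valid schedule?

No

The constraints give a chain Operation Hotel → Operation Juliet → Operation Papa, which forces Operation Hotel before Operation Papa.
So no valid ordering can have Operation Papa before Operation Hotel.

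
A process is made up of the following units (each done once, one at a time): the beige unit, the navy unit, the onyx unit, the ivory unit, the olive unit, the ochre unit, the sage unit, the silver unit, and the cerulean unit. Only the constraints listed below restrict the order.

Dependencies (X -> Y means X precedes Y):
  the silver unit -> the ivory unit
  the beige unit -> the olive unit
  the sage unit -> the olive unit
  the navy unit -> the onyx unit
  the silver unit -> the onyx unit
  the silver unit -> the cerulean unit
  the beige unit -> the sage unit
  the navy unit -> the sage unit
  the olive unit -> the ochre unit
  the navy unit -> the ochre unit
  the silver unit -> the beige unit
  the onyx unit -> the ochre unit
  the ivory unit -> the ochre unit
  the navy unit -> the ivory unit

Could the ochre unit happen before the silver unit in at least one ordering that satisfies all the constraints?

No

The constraints give a chain the silver unit → the onyx unit → the ochre unit, which forces the silver unit before the ochre unit.
Hence the ochre unit can never be scheduled before the silver unit.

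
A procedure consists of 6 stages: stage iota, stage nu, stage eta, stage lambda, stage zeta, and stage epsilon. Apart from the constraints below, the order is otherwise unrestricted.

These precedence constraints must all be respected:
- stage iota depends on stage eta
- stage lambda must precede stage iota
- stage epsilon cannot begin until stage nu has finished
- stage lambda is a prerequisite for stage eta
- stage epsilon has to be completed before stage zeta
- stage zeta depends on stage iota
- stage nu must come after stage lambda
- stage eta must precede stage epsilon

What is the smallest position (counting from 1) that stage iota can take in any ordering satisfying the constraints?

Working backwards through the constraints from stage iota, its full set of required predecessors is stage eta, stage lambda — 2 of them.
So at minimum 2 stages come before stage iota, putting stage iota no earlier than position 3. That position is achievable by scheduling exactly those predecessors first.

3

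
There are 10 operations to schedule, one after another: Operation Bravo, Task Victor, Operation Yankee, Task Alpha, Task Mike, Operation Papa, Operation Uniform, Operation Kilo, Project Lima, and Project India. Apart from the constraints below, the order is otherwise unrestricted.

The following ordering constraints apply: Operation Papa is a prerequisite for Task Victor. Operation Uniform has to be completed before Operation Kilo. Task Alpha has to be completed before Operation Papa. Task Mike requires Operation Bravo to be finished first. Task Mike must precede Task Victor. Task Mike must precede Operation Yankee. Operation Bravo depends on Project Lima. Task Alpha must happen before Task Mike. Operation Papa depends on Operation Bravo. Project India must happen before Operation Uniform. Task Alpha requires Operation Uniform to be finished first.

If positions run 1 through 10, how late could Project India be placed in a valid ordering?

Following every chain forward from Project India, the operations that must come later are Task Victor, Operation Yankee, Task Alpha, Task Mike, Operation Papa, Operation Uniform, Operation Kilo — 7 of them.
With 7 mandatory successors out of 10 operations total, the latest slot for Project India is 10−7 = 3, and it's reachable by doing all non-successors before Project India.

3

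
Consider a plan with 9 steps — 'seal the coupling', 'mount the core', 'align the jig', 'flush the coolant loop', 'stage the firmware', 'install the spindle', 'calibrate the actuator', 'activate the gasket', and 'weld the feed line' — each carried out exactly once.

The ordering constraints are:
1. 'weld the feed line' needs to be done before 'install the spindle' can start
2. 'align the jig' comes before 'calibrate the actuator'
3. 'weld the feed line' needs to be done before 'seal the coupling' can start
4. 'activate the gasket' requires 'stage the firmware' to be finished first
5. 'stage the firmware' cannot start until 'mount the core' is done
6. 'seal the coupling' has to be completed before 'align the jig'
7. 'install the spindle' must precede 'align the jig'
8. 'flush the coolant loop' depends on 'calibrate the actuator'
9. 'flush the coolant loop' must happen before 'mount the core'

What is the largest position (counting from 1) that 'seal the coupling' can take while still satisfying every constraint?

3

Following every chain forward from 'seal the coupling', the steps that must come later are 'mount the core', 'align the jig', 'flush the coolant loop', 'stage the firmware', 'calibrate the actuator', 'activate the gasket' — 6 of them.
So at least 6 steps follow 'seal the coupling', putting 'seal the coupling' no later than position 3. That position is achievable by scheduling everything else first.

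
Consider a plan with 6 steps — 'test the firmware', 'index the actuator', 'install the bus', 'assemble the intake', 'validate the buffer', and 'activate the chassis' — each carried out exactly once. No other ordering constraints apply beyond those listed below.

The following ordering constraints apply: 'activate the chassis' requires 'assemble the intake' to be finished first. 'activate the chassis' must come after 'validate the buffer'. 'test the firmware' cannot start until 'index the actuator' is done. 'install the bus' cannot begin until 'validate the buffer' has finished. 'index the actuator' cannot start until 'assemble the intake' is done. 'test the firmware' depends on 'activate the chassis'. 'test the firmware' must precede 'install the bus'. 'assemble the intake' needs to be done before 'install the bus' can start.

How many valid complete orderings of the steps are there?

5

2 steps have no prerequisites ('assemble the intake', 'validate the buffer'), so any of them could come first.
Enumerating by repeatedly choosing an available step (one whose prerequisites are all placed) gives 5 distinct complete orderings.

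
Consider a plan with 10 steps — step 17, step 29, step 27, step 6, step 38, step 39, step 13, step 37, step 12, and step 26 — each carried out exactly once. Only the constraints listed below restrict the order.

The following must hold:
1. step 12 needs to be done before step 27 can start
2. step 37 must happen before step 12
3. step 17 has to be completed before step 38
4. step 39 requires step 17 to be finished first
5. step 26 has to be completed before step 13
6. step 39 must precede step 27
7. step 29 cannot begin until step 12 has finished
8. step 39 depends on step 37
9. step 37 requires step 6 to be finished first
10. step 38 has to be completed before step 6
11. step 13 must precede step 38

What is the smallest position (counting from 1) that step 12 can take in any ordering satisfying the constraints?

7

Working backwards through the constraints from step 12, its full set of required predecessors is step 17, step 6, step 38, step 13, step 37, step 26 — 6 of them.
So at minimum 6 steps come before step 12, putting step 12 no earlier than position 7. That position is achievable by scheduling exactly those predecessors first.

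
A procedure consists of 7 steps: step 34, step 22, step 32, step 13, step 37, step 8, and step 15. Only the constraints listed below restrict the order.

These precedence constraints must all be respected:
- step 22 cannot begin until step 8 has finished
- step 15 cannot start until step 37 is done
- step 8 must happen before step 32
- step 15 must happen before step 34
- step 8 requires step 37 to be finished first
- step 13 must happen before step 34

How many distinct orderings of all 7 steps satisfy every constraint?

2 steps have no prerequisites (step 13, step 37), so any of them could come first.
Systematically extending each partial ordering one step at a time and counting, there are 100 complete orderings.

100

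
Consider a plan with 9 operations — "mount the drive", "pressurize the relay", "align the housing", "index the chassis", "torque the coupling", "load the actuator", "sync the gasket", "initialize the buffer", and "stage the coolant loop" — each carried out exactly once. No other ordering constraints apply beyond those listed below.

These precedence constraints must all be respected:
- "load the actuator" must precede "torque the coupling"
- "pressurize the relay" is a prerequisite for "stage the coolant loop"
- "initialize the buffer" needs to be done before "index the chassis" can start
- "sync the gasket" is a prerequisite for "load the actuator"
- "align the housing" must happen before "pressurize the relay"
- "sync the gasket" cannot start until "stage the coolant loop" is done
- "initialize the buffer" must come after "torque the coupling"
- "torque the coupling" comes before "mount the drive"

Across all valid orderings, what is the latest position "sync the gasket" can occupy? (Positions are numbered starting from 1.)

4

Following every chain forward from "sync the gasket", the operations that must come later are "mount the drive", "index the chassis", "torque the coupling", "load the actuator", "initialize the buffer" — 5 of them.
With 5 mandatory successors out of 9 operations total, the latest slot for "sync the gasket" is 9−5 = 4, and it's reachable by doing all non-successors before "sync the gasket".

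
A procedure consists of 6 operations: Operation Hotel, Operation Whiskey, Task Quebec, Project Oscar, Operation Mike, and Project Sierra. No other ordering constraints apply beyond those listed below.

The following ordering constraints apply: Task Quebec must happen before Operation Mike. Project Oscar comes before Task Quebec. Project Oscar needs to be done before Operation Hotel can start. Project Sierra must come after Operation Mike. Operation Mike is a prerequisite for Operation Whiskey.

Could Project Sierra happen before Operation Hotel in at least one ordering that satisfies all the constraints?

Yes

The constraints leave Project Sierra and Operation Hotel unordered relative to each other; nothing requires Operation Hotel earlier.
So a valid ordering placing Project Sierra earlier than Operation Hotel exists.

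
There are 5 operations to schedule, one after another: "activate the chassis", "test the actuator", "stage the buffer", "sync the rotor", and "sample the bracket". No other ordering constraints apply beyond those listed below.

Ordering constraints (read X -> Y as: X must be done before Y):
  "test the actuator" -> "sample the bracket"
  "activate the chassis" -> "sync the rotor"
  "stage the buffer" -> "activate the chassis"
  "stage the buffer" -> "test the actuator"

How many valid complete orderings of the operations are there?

"stage the buffer" is the only operation with nothing required before it, so every ordering starts there.
Systematically extending each partial ordering one operation at a time and counting, there are 6 complete orderings.

6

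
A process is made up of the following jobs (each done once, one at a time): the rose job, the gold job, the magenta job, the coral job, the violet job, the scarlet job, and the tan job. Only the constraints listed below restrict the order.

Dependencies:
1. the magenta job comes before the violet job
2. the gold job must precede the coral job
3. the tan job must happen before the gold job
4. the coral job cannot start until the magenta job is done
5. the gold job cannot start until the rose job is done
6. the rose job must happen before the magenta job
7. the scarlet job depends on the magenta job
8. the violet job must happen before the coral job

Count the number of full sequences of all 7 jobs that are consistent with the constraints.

37

The jobs with no prerequisites are the rose job, the tan job; any of them can be placed first.
Enumerating by repeatedly choosing an available job (one whose prerequisites are all placed) gives 37 distinct complete orderings.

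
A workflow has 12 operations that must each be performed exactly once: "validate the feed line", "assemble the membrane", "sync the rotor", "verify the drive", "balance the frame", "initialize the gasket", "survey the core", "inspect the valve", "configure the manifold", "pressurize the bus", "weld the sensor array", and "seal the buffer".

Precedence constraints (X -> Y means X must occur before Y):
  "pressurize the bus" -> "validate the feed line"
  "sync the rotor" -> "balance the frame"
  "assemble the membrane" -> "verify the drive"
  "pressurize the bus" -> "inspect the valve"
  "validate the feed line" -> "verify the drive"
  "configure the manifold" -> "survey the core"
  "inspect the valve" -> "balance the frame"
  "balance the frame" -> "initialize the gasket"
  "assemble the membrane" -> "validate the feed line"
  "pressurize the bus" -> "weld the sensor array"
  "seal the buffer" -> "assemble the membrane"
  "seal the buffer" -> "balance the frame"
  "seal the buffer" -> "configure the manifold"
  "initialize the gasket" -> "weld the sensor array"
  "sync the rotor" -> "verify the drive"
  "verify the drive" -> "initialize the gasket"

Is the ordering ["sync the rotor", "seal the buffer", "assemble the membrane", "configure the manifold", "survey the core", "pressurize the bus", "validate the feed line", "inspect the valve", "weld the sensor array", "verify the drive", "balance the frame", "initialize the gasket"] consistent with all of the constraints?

No

Here "initialize the gasket" comes after "weld the sensor array".
But one of the constraints requires "initialize the gasket" before "weld the sensor array", so this ordering violates it.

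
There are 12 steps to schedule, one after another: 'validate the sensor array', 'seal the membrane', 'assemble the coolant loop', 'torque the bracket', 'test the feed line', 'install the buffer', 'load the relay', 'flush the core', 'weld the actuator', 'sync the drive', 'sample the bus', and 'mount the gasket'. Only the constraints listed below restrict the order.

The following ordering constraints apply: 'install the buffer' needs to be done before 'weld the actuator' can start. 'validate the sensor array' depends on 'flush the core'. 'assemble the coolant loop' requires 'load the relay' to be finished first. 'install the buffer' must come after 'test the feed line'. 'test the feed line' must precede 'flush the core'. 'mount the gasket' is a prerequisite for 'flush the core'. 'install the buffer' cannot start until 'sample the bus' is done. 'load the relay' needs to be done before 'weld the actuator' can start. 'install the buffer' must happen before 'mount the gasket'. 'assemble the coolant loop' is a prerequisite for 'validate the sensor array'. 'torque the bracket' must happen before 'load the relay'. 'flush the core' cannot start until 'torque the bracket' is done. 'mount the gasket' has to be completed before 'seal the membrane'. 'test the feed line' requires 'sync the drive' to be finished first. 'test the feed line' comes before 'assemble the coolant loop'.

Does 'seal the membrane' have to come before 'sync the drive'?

No

In fact the dependencies run the other way: 'sync the drive' → 'test the feed line' → 'install the buffer' → 'mount the gasket' → 'seal the membrane'.
So 'seal the membrane' does not have to come before 'sync the drive' — it cannot.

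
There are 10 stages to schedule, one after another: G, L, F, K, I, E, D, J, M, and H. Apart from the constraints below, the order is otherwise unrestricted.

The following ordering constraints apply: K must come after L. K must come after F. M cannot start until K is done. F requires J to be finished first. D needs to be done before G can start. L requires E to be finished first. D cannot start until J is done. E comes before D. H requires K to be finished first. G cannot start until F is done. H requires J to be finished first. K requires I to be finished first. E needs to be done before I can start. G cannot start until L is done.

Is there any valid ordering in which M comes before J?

No

There is a dependency chain J → F → K → M, so M always comes after J.
Hence M can never be scheduled before J.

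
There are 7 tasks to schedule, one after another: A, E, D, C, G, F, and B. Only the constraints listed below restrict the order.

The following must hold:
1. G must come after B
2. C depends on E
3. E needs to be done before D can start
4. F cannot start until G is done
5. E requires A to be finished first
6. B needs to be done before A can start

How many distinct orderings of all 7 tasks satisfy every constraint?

30

B is the only task with nothing required before it, so every ordering starts there.
Counting all ways to extend the partial order to a total order gives 30.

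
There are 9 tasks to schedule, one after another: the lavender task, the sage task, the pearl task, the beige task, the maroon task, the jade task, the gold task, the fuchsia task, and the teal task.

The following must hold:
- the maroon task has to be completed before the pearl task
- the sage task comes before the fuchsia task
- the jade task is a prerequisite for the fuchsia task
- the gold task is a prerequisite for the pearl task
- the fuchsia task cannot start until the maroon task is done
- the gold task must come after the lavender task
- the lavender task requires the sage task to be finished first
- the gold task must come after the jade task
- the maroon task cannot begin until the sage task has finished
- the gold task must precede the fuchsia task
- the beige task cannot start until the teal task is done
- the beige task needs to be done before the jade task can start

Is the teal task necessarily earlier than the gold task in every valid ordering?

Yes

Following the dependencies: the teal task → the beige task → the jade task → the gold task.
That forces the teal task before the gold task in every valid schedule.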